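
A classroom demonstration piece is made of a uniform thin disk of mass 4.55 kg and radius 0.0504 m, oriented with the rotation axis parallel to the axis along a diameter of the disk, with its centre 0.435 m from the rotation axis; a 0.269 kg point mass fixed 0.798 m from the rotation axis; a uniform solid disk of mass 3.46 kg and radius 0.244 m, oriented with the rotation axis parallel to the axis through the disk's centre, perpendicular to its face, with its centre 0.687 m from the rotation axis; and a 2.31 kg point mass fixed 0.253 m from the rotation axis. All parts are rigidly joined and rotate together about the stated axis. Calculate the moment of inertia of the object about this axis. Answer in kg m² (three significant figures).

Thin disk: I_cm = (1/4)MR² = (1/4)(4.55)(0.0504)² = 0.0028894 kg m²; centre at d = 0.435 m, so the parallel axis theorem gives I = 0.0028894 + (4.55)(0.435)² = 0.86386 kg m².
Point mass: I_cm = 0; centre at d = 0.798 m, so the parallel axis theorem gives I = 0 + (0.269)(0.798)² = 0.1713 kg m².
Solid disk: I_cm = (1/2)MR² = (1/2)(3.46)(0.244)² = 0.103 kg m²; centre at d = 0.687 m, so the parallel axis theorem gives I = 0.103 + (3.46)(0.687)² = 1.736 kg m².
Point mass: I_cm = 0; centre at d = 0.253 m, so the parallel axis theorem gives I = 0 + (2.31)(0.253)² = 0.14786 kg m².
Total I = 0.86386 + 0.1713 + 1.736 + 0.14786 = 2.919 kg m².

2.92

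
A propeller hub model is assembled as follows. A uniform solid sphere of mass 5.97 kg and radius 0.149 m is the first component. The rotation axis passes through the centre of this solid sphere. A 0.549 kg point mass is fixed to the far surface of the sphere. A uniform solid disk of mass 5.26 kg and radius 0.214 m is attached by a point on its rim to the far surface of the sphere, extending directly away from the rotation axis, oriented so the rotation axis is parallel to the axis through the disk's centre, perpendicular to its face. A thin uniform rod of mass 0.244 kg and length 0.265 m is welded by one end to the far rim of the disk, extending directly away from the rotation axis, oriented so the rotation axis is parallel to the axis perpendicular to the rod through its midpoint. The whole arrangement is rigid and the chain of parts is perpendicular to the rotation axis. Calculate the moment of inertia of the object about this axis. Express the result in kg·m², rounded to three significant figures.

1.00

Solid sphere: I_cm = (2/5)MR² = (2/5)(5.97)(0.149)² = 0.053016 kg·m²; axis through the centre, so I = 0.053016 kg·m².
Point mass: I_cm = 0; centre at d = 0.149 m, so the parallel axis theorem gives I = 0 + (0.549)(0.149)² = 0.012188 kg·m².
Solid disk: I_cm = (1/2)MR² = (1/2)(5.26)(0.214)² = 0.12044 kg·m²; centre at d = 0.149 + 0.214 = 0.363 m, so the parallel axis theorem gives I = 0.12044 + (5.26)(0.363)² = 0.81355 kg·m².
Thin rod: I_cm = (1/12)ML² = (1/12)(0.244)(0.265)² = 0.0014279 kg·m²; centre at d = 0.149 + 0.214 + 0.214 + 0.1325 = 0.7095 m, so the parallel axis theorem gives I = 0.0014279 + (0.244)(0.7095)² = 0.12426 kg·m².
Total I = 0.053016 + 0.012188 + 0.81355 + 0.12426 = 1.003 kg·m².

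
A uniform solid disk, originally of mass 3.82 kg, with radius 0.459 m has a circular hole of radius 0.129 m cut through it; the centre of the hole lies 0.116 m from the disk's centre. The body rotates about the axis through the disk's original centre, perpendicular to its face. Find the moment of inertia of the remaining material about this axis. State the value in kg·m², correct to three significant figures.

Unpierced body about its centre: I₀ = (1/2)MR² = (1/2)(3.82)(0.459)² = 0.4024 kg·m².
The removed disk has mass m = M·(r/R)² = (3.82)(0.129/0.459)² = 0.30173 kg (same uniform areal density).
Its moment of inertia about the rotation axis (parallel-axis theorem): I_hole = (1/2)mr² + md² = (1/2)(0.30173)(0.129)² + (0.30173)(0.116)² = 0.0065706 kg·m².
Treating the hole as negative mass, I = I₀ − I_hole = 0.4024 − 0.0065706 = 0.39583 kg·m².

0.396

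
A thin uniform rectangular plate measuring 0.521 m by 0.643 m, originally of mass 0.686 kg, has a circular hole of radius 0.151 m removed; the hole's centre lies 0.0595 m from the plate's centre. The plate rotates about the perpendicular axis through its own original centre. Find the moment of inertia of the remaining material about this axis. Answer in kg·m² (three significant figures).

Unpierced body about its centre: I₀ = (1/12)M(a²+b²) = (1/12)(0.686)[(0.521)² + (0.643)²] = 0.039153 kg·m².
The removed disk has mass m = M·πr²/(ab) = (0.686)·π(0.151)²/(0.521·0.643) = 0.14668 kg (same uniform areal density).
Its moment of inertia about the rotation axis (parallel-axis theorem): I_hole = (1/2)mr² + md² = (1/2)(0.14668)(0.151)² + (0.14668)(0.0595)² = 0.0021916 kg·m².
Treating the hole as negative mass, I = I₀ − I_hole = 0.039153 − 0.0021916 = 0.036961 kg·m².

0.0370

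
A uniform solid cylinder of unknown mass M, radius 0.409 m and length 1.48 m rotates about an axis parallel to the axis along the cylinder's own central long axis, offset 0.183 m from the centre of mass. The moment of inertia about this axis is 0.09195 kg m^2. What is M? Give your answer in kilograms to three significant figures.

I = I_cm + Md² = (1/2)MR² + Md² = M·[0.5·(0.409)² + (0.183)²] = M·0.11713.
So M = 0.09195 / 0.11713 = 0.78503 kg.

0.785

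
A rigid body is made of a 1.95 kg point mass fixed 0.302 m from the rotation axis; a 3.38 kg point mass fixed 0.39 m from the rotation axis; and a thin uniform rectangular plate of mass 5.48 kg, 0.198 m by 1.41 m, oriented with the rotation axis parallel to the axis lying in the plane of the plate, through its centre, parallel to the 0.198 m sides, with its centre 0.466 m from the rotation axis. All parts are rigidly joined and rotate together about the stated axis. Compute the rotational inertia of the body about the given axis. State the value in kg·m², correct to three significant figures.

2.79

Point mass: I_cm = 0; centre at d = 0.302 m, so the parallel axis theorem gives I = 0 + (1.95)(0.302)² = 0.17785 kg·m².
Point mass: I_cm = 0; centre at d = 0.39 m, so the parallel axis theorem gives I = 0 + (3.38)(0.39)² = 0.5141 kg·m².
Rectangular plate: I_cm = (1/12)Mb² = (1/12)(5.48)(1.41)² = 0.9079 kg·m²; centre at d = 0.466 m, so the parallel axis theorem gives I = 0.9079 + (5.48)(0.466)² = 2.0979 kg·m².
Total I = 0.17785 + 0.5141 + 2.0979 = 2.7899 kg·m².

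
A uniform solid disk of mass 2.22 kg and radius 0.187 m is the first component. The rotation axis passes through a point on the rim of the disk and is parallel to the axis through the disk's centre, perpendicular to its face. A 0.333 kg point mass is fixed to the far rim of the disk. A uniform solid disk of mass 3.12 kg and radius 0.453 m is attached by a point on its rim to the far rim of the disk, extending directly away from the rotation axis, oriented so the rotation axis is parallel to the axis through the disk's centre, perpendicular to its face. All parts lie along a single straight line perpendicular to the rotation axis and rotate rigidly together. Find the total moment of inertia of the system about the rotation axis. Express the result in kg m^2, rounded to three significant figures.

2.62

Solid disk: I_cm = (1/2)MR² = (1/2)(2.22)(0.187)² = 0.038816 kg m^2; centre at d = 0.187 m, so the parallel axis theorem gives I = 0.038816 + (2.22)(0.187)² = 0.11645 kg m^2.
Point mass: I_cm = 0; centre at d = 0.187 + 0.187 = 0.374 m, so the parallel axis theorem gives I = 0 + (0.333)(0.374)² = 0.046579 kg m^2.
Solid disk: I_cm = (1/2)MR² = (1/2)(3.12)(0.453)² = 0.32013 kg m^2; centre at d = 0.187 + 0.187 + 0.453 = 0.827 m, so the parallel axis theorem gives I = 0.32013 + (3.12)(0.827)² = 2.454 kg m^2.
Total I = 0.11645 + 0.046579 + 2.454 = 2.617 kg m^2.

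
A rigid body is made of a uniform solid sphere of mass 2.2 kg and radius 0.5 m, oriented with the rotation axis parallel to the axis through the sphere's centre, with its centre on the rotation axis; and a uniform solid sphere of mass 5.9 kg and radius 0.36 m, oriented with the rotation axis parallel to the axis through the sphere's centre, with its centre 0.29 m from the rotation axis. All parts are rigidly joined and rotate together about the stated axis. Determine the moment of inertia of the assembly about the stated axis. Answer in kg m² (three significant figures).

Solid sphere: I_cm = (2/5)MR² = (2/5)(2.2)(0.5)² = 0.22 kg m²; axis through the centre, so I = 0.22 kg m².
Solid sphere: I_cm = (2/5)MR² = (2/5)(5.9)(0.36)² = 0.30586 kg m²; centre at d = 0.29 m, so the parallel axis theorem gives I = 0.30586 + (5.9)(0.29)² = 0.80205 kg m².
Total I = 0.22 + 0.80205 = 1.022 kg m².

1.02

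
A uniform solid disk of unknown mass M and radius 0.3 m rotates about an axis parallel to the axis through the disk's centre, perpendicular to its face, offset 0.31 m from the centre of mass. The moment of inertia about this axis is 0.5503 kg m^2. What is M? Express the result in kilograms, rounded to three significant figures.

I = I_cm + Md² = (1/2)MR² + Md² = M·[0.5·(0.3)² + (0.31)²] = M·0.1411.
So M = 0.5503 / 0.1411 = 3.9001 kg.

3.90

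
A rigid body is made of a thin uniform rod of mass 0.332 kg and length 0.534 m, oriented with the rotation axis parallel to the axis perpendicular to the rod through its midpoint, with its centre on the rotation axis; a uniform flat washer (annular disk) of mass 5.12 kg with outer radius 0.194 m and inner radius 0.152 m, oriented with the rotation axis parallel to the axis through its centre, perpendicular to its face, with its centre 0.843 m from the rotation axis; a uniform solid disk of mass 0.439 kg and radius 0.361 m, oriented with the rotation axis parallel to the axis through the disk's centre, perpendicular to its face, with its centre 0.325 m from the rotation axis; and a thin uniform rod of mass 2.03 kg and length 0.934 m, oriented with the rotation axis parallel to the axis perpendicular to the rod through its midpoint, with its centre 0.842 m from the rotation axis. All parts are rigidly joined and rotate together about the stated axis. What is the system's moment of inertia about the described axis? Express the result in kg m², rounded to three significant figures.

5.46

Thin rod: I_cm = (1/12)ML² = (1/12)(0.332)(0.534)² = 0.0078893 kg m²; axis through the centre, so I = 0.0078893 kg m².
Annular disk: I_cm = (1/2)M(R²+r²) = (1/2)(5.12)[(0.194)² + (0.152)²] = 0.15549 kg m²; centre at d = 0.843 m, so I = I_cm + Md² gives I = 0.15549 + (5.12)(0.843)² = 3.794 kg m².
Solid disk: I_cm = (1/2)MR² = (1/2)(0.439)(0.361)² = 0.028605 kg m²; centre at d = 0.325 m, so I = I_cm + Md² gives I = 0.028605 + (0.439)(0.325)² = 0.074975 kg m².
Thin rod: I_cm = (1/12)ML² = (1/12)(2.03)(0.934)² = 0.14757 kg m²; centre at d = 0.842 m, so I = I_cm + Md² gives I = 0.14757 + (2.03)(0.842)² = 1.5868 kg m².
Total I = 0.0078893 + 3.794 + 0.074975 + 1.5868 = 5.4637 kg m².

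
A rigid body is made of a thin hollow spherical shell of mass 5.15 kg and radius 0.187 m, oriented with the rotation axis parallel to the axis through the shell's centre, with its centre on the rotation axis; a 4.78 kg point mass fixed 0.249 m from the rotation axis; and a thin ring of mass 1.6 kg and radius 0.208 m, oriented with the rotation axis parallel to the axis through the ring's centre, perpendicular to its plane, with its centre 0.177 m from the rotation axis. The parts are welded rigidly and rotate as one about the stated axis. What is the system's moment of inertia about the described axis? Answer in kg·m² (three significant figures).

Spherical shell: I_cm = (2/3)MR² = (2/3)(5.15)(0.187)² = 0.12006 kg·m²; axis through the centre, so I = 0.12006 kg·m².
Point mass: I_cm = 0; centre at d = 0.249 m, so the parallel axis theorem gives I = 0 + (4.78)(0.249)² = 0.29636 kg·m².
Thin ring: I_cm = MR² = (1.6)(0.208)² = 0.069222 kg·m²; centre at d = 0.177 m, so the parallel axis theorem gives I = 0.069222 + (1.6)(0.177)² = 0.11935 kg·m².
Total I = 0.12006 + 0.29636 + 0.11935 = 0.53577 kg·m².

0.536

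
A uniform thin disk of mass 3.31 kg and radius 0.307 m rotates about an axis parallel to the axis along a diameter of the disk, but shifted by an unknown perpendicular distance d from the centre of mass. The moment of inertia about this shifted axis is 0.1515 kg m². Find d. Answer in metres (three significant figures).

0.149

About the centre-of-mass axis, I_cm = (1/4)MR² = (1/4)(3.31)(0.307)² = 0.077991 kg m².
Parallel axis theorem: I = I_cm + Md², so Md² = 0.1515 − 0.077991 = 0.073509 kg m².
d = √(0.073509 / 3.31) = 0.14902 m.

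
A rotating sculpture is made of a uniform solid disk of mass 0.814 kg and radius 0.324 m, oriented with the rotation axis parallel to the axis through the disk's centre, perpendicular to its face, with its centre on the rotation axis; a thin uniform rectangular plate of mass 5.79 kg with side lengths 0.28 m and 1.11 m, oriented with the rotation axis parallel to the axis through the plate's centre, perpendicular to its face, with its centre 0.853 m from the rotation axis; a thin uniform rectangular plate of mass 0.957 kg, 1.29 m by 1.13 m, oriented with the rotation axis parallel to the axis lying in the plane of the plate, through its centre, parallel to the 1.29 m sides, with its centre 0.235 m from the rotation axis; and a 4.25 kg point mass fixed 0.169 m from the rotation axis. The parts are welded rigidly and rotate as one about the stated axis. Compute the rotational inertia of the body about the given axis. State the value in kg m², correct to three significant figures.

Solid disk: I_cm = (1/2)MR² = (1/2)(0.814)(0.324)² = 0.042725 kg m²; axis through the centre, so I = 0.042725 kg m².
Rectangular plate: I_cm = (1/12)M(a²+b²) = (1/12)(5.79)[(0.28)² + (1.11)²] = 0.63232 kg m²; centre at d = 0.853 m, so the parallel axis theorem gives I = 0.63232 + (5.79)(0.853)² = 4.8452 kg m².
Rectangular plate: I_cm = (1/12)Mb² = (1/12)(0.957)(1.13)² = 0.10183 kg m²; centre at d = 0.235 m, so the parallel axis theorem gives I = 0.10183 + (0.957)(0.235)² = 0.15468 kg m².
Point mass: I_cm = 0; centre at d = 0.169 m, so the parallel axis theorem gives I = 0 + (4.25)(0.169)² = 0.12138 kg m².
Total I = 0.042725 + 4.8452 + 0.15468 + 0.12138 = 5.164 kg m².

5.16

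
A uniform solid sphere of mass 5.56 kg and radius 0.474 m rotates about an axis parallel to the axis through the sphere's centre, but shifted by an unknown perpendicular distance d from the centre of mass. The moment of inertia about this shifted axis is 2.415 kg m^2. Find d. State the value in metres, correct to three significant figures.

About the centre-of-mass axis, I_cm = (2/5)MR² = (2/5)(5.56)(0.474)² = 0.49968 kg m^2.
Parallel axis theorem: I = I_cm + Md², so Md² = 2.415 − 0.49968 = 1.9153 kg m^2.
d = √(1.9153 / 5.56) = 0.58693 m.

0.587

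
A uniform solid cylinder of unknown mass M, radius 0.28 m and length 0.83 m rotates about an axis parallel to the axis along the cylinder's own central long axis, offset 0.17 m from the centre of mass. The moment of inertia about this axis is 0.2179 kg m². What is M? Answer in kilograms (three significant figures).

3.20

I = I_cm + Md² = (1/2)MR² + Md² = M·[0.5·(0.28)² + (0.17)²] = M·0.0681.
So M = 0.2179 / 0.0681 = 3.1997 kg.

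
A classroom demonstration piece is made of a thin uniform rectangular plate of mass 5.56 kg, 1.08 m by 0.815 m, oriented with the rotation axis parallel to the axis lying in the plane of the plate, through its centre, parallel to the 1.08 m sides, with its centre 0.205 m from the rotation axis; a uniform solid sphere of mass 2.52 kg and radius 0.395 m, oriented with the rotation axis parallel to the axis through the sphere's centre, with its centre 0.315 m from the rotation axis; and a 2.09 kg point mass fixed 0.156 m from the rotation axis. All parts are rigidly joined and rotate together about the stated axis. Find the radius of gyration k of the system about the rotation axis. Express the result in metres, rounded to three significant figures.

0.314

Rectangular plate: I_cm = (1/12)Mb² = (1/12)(5.56)(0.815)² = 0.30776 kg m^2; centre at d = 0.205 m, so I = I_cm + Md² gives I = 0.30776 + (5.56)(0.205)² = 0.54142 kg m^2.
Solid sphere: I_cm = (2/5)MR² = (2/5)(2.52)(0.395)² = 0.15727 kg m^2; centre at d = 0.315 m, so I = I_cm + Md² gives I = 0.15727 + (2.52)(0.315)² = 0.40732 kg m^2.
Point mass: I_cm = 0; centre at d = 0.156 m, so I = I_cm + Md² gives I = 0 + (2.09)(0.156)² = 0.050862 kg m^2.
Total I = 0.9996 kg m^2; total mass M = 10.17 kg.
k = √(I/M) = √(0.9996/10.17) = 0.31351 m.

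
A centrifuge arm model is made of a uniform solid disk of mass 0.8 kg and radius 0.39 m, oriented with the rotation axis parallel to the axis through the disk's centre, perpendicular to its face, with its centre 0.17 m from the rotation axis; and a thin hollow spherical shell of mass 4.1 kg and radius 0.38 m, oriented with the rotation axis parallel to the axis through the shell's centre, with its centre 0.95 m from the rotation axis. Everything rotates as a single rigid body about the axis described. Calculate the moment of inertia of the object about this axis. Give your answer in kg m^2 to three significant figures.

Solid disk: I_cm = (1/2)MR² = (1/2)(0.8)(0.39)² = 0.06084 kg m^2; centre at d = 0.17 m, so I = I_cm + Md² gives I = 0.06084 + (0.8)(0.17)² = 0.08396 kg m^2.
Spherical shell: I_cm = (2/3)MR² = (2/3)(4.1)(0.38)² = 0.39469 kg m^2; centre at d = 0.95 m, so I = I_cm + Md² gives I = 0.39469 + (4.1)(0.95)² = 4.0949 kg m^2.
Total I = 0.08396 + 4.0949 = 4.1789 kg m^2.

4.18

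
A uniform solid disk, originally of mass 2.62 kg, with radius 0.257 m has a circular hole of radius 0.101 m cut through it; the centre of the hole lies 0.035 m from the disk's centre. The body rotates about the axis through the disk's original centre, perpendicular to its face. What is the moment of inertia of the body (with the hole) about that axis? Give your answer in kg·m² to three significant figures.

Unpierced body about its centre: I₀ = (1/2)MR² = (1/2)(2.62)(0.257)² = 0.086524 kg·m².
The removed disk has mass m = M·(r/R)² = (2.62)(0.101/0.257)² = 0.40465 kg (same uniform areal density).
Its moment of inertia about the rotation axis (parallel-axis theorem): I_hole = (1/2)mr² + md² = (1/2)(0.40465)(0.101)² + (0.40465)(0.035)² = 0.0025596 kg·m².
Treating the hole as negative mass, I = I₀ − I_hole = 0.086524 − 0.0025596 = 0.083965 kg·m².

0.0840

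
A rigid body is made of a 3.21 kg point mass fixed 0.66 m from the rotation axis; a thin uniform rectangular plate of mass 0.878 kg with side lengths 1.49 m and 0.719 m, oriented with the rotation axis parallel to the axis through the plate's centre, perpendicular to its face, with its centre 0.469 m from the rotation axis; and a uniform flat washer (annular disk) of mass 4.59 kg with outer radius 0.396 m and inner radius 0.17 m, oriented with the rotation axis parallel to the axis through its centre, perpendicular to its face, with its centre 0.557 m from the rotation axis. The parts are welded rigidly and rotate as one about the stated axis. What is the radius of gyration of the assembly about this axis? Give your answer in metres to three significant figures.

Point mass: I_cm = 0; centre at d = 0.66 m, so I = I_cm + Md² gives I = 0 + (3.21)(0.66)² = 1.3983 kg·m².
Rectangular plate: I_cm = (1/12)M(a²+b²) = (1/12)(0.878)[(1.49)² + (0.719)²] = 0.20026 kg·m²; centre at d = 0.469 m, so I = I_cm + Md² gives I = 0.20026 + (0.878)(0.469)² = 0.39339 kg·m².
Annular disk: I_cm = (1/2)M(R²+r²) = (1/2)(4.59)[(0.396)² + (0.17)²] = 0.42622 kg·m²; centre at d = 0.557 m, so I = I_cm + Md² gives I = 0.42622 + (4.59)(0.557)² = 1.8503 kg·m².
Total I = 3.6419 kg·m²; total mass M = 8.678 kg.
k = √(I/M) = √(3.6419/8.678) = 0.64782 m.

0.648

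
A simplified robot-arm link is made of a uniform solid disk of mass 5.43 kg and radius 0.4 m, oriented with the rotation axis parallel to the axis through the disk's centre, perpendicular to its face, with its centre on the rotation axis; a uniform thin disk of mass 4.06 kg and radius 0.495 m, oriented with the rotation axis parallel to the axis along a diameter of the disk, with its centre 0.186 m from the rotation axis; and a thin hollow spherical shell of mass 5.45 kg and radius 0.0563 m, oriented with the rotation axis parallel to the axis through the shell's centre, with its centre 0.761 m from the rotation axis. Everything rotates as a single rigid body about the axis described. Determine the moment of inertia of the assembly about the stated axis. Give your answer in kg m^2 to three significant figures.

Solid disk: I_cm = (1/2)MR² = (1/2)(5.43)(0.4)² = 0.4344 kg m^2; axis through the centre, so I = 0.4344 kg m^2.
Thin disk: I_cm = (1/4)MR² = (1/4)(4.06)(0.495)² = 0.2487 kg m^2; centre at d = 0.186 m, so the parallel axis theorem gives I = 0.2487 + (4.06)(0.186)² = 0.38916 kg m^2.
Spherical shell: I_cm = (2/3)MR² = (2/3)(5.45)(0.0563)² = 0.011517 kg m^2; centre at d = 0.761 m, so the parallel axis theorem gives I = 0.011517 + (5.45)(0.761)² = 3.1677 kg m^2.
Total I = 0.4344 + 0.38916 + 3.1677 = 3.9913 kg m^2.

3.99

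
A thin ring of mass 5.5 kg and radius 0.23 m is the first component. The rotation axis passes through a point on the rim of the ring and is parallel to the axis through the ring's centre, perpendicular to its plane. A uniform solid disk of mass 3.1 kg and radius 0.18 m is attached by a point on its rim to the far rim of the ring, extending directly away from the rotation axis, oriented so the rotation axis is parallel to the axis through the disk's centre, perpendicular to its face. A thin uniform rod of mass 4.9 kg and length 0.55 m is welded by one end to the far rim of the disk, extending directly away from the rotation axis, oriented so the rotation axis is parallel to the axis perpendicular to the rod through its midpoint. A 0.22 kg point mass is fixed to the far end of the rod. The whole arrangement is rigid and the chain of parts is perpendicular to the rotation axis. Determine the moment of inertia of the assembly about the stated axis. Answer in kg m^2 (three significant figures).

8.31

Thin ring: I_cm = MR² = (5.5)(0.23)² = 0.29095 kg m^2; centre at d = 0.23 m, so the parallel axis theorem gives I = 0.29095 + (5.5)(0.23)² = 0.5819 kg m^2.
Solid disk: I_cm = (1/2)MR² = (1/2)(3.1)(0.18)² = 0.05022 kg m^2; centre at d = 0.23 + 0.23 + 0.18 = 0.64 m, so the parallel axis theorem gives I = 0.05022 + (3.1)(0.64)² = 1.32 kg m^2.
Thin rod: I_cm = (1/12)ML² = (1/12)(4.9)(0.55)² = 0.12352 kg m^2; centre at d = 0.23 + 0.23 + 0.18 + 0.18 + 0.275 = 1.095 m, so the parallel axis theorem gives I = 0.12352 + (4.9)(1.095)² = 5.9987 kg m^2.
Point mass: I_cm = 0; centre at d = 0.23 + 0.23 + 0.18 + 0.18 + 0.275 + 0.275 = 1.37 m, so the parallel axis theorem gives I = 0 + (0.22)(1.37)² = 0.41292 kg m^2.
Total I = 0.5819 + 1.32 + 5.9987 + 0.41292 = 8.3135 kg m^2.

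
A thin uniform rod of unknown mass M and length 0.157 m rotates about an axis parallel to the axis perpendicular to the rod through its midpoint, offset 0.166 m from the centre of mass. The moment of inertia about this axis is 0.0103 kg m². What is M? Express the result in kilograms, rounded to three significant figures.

0.348

I = I_cm + Md² = (1/12)ML² + Md² = M·[0.0833333·(0.157)² + (0.166)²] = M·0.02961.
So M = 0.0103 / 0.02961 = 0.34785 kg.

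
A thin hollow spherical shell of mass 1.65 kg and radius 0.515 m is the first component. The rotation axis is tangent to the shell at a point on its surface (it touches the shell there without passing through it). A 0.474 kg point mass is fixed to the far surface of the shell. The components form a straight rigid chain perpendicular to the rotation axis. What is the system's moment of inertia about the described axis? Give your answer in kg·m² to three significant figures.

Spherical shell: I_cm = (2/3)MR² = (2/3)(1.65)(0.515)² = 0.29175 kg·m²; centre at d = 0.515 m, so I = I_cm + Md² gives I = 0.29175 + (1.65)(0.515)² = 0.72937 kg·m².
Point mass: I_cm = 0; centre at d = 0.515 + 0.515 = 1.03 m, so I = I_cm + Md² gives I = 0 + (0.474)(1.03)² = 0.50287 kg·m².
Total I = 0.72937 + 0.50287 = 1.2322 kg·m².

1.23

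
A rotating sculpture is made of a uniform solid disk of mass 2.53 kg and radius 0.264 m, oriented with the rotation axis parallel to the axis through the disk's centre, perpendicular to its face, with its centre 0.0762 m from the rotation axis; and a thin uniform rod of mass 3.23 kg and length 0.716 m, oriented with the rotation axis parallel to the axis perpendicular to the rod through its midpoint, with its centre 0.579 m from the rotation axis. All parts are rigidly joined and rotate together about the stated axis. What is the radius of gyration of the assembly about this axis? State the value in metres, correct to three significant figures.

Solid disk: I_cm = (1/2)MR² = (1/2)(2.53)(0.264)² = 0.088165 kg m^2; centre at d = 0.0762 m, so the parallel axis theorem gives I = 0.088165 + (2.53)(0.0762)² = 0.10286 kg m^2.
Thin rod: I_cm = (1/12)ML² = (1/12)(3.23)(0.716)² = 0.13799 kg m^2; centre at d = 0.579 m, so the parallel axis theorem gives I = 0.13799 + (3.23)(0.579)² = 1.2208 kg m^2.
Total I = 1.3237 kg m^2; total mass M = 5.76 kg.
k = √(I/M) = √(1.3237/5.76) = 0.47938 m.

0.479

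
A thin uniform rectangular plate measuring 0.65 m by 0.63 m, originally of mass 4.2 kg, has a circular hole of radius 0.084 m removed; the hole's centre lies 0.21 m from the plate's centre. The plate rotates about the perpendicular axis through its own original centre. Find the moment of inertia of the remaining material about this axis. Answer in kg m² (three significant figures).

0.276

Unpierced body about its centre: I₀ = (1/12)M(a²+b²) = (1/12)(4.2)[(0.65)² + (0.63)²] = 0.28679 kg m².
The removed disk has mass m = M·πr²/(ab) = (4.2)·π(0.084)²/(0.65·0.63) = 0.22735 kg (same uniform areal density).
Its moment of inertia about the rotation axis (parallel-axis theorem): I_hole = (1/2)mr² + md² = (1/2)(0.22735)(0.084)² + (0.22735)(0.21)² = 0.010828 kg m².
Treating the hole as negative mass, I = I₀ − I_hole = 0.28679 − 0.010828 = 0.27596 kg m².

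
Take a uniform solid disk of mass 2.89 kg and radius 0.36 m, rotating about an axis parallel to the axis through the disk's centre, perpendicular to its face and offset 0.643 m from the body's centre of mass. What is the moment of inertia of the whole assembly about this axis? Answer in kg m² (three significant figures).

I_cm = (1/2)MR² = (1/2)(2.89)(0.36)² = 0.18727 kg m²; centre at d = 0.643 m, so the parallel axis theorem gives I = 0.18727 + (2.89)(0.643)² = 1.3821 kg m².

1.38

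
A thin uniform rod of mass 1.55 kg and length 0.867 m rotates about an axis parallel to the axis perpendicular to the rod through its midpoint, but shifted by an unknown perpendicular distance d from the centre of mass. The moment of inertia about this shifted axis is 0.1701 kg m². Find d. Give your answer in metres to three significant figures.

0.217

About the centre-of-mass axis, I_cm = (1/12)ML² = (1/12)(1.55)(0.867)² = 0.097093 kg m².
Parallel axis theorem: I = I_cm + Md², so Md² = 0.1701 − 0.097093 = 0.073007 kg m².
d = √(0.073007 / 1.55) = 0.21703 m.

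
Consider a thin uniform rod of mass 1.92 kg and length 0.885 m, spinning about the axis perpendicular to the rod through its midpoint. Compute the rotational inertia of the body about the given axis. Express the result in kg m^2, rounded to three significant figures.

0.125

I_cm = (1/12)ML² = (1/12)(1.92)(0.885)² = 0.12532 kg m^2; axis through the centre, so I = 0.12532 kg m^2.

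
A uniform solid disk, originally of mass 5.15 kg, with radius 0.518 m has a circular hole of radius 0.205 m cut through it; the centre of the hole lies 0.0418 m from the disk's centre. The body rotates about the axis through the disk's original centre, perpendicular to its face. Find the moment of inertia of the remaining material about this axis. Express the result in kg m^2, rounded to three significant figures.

Unpierced body about its centre: I₀ = (1/2)MR² = (1/2)(5.15)(0.518)² = 0.69093 kg m^2.
The removed disk has mass m = M·(r/R)² = (5.15)(0.205/0.518)² = 0.80659 kg (same uniform areal density).
Its moment of inertia about the rotation axis (parallel-axis theorem): I_hole = (1/2)mr² + md² = (1/2)(0.80659)(0.205)² + (0.80659)(0.0418)² = 0.018358 kg m^2.
Treating the hole as negative mass, I = I₀ − I_hole = 0.69093 − 0.018358 = 0.67258 kg m^2.

0.673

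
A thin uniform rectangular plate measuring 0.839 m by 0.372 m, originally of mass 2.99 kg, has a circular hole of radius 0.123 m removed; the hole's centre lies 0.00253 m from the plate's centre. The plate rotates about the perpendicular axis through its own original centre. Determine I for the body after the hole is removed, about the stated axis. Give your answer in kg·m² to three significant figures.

Unpierced body about its centre: I₀ = (1/12)M(a²+b²) = (1/12)(2.99)[(0.839)² + (0.372)²] = 0.20987 kg·m².
The removed disk has mass m = M·πr²/(ab) = (2.99)·π(0.123)²/(0.839·0.372) = 0.45533 kg (same uniform areal density).
Its moment of inertia about the rotation axis (parallel-axis theorem): I_hole = (1/2)mr² + md² = (1/2)(0.45533)(0.123)² + (0.45533)(0.00253)² = 0.0034473 kg·m².
Treating the hole as negative mass, I = I₀ − I_hole = 0.20987 − 0.0034473 = 0.20643 kg·m².

0.206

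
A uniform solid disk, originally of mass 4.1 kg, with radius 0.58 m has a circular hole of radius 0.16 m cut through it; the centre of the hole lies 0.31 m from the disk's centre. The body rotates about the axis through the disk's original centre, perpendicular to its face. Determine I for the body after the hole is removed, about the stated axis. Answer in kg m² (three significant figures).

0.656

Unpierced body about its centre: I₀ = (1/2)MR² = (1/2)(4.1)(0.58)² = 0.68962 kg m².
The removed disk has mass m = M·(r/R)² = (4.1)(0.16/0.58)² = 0.31201 kg (same uniform areal density).
Its moment of inertia about the rotation axis (parallel-axis theorem): I_hole = (1/2)mr² + md² = (1/2)(0.31201)(0.16)² + (0.31201)(0.31)² = 0.033978 kg m².
Treating the hole as negative mass, I = I₀ − I_hole = 0.68962 − 0.033978 = 0.65564 kg m².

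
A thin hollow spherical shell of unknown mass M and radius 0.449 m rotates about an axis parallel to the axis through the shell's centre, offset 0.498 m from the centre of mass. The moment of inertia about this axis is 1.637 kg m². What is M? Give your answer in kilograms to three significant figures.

4.28

I = I_cm + Md² = (2/3)MR² + Md² = M·[0.666667·(0.449)² + (0.498)²] = M·0.3824.
So M = 1.637 / 0.3824 = 4.2808 kg.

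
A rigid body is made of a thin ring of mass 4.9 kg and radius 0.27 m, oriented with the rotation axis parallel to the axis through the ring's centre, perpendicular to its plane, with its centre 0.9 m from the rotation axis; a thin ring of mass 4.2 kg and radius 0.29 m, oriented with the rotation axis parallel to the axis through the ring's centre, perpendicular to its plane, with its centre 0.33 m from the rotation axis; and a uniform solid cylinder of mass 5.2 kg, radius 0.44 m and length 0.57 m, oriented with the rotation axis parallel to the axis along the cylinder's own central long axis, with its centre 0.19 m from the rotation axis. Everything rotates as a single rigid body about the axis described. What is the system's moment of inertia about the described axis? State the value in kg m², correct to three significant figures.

Thin ring: I_cm = MR² = (4.9)(0.27)² = 0.35721 kg m²; centre at d = 0.9 m, so I = I_cm + Md² gives I = 0.35721 + (4.9)(0.9)² = 4.3262 kg m².
Thin ring: I_cm = MR² = (4.2)(0.29)² = 0.35322 kg m²; centre at d = 0.33 m, so I = I_cm + Md² gives I = 0.35322 + (4.2)(0.33)² = 0.8106 kg m².
Solid cylinder: I_cm = (1/2)MR² = (1/2)(5.2)(0.44)² = 0.50336 kg m²; centre at d = 0.19 m, so I = I_cm + Md² gives I = 0.50336 + (5.2)(0.19)² = 0.69108 kg m².
Total I = 4.3262 + 0.8106 + 0.69108 = 5.8279 kg m².

5.83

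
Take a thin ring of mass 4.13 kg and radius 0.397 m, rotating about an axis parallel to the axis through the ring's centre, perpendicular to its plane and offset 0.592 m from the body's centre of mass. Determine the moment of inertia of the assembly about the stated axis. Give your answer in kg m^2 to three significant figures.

2.10

I_cm = MR² = (4.13)(0.397)² = 0.65093 kg m^2; centre at d = 0.592 m, so the parallel axis theorem gives I = 0.65093 + (4.13)(0.592)² = 2.0983 kg m^2.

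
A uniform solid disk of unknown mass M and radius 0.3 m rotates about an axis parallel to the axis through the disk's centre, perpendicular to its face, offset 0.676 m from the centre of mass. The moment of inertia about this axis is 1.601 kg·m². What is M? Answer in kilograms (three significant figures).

3.19

I = I_cm + Md² = (1/2)MR² + Md² = M·[0.5·(0.3)² + (0.676)²] = M·0.50198.
So M = 1.601 / 0.50198 = 3.1894 kg.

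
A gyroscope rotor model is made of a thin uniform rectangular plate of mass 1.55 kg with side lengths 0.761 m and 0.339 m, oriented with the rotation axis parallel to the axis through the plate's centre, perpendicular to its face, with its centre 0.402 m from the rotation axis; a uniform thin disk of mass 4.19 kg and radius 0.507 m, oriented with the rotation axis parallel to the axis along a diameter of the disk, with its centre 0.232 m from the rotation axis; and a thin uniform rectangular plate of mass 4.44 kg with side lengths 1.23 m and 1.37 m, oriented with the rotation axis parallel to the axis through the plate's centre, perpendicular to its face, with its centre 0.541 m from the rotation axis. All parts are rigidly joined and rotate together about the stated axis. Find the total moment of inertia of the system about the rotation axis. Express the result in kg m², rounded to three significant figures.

3.39

Rectangular plate: I_cm = (1/12)M(a²+b²) = (1/12)(1.55)[(0.761)² + (0.339)²] = 0.089647 kg m²; centre at d = 0.402 m, so the parallel axis theorem gives I = 0.089647 + (1.55)(0.402)² = 0.34013 kg m².
Thin disk: I_cm = (1/4)MR² = (1/4)(4.19)(0.507)² = 0.26926 kg m²; centre at d = 0.232 m, so the parallel axis theorem gives I = 0.26926 + (4.19)(0.232)² = 0.49478 kg m².
Rectangular plate: I_cm = (1/12)M(a²+b²) = (1/12)(4.44)[(1.23)² + (1.37)²] = 1.2542 kg m²; centre at d = 0.541 m, so the parallel axis theorem gives I = 1.2542 + (4.44)(0.541)² = 2.5537 kg m².
Total I = 0.34013 + 0.49478 + 2.5537 = 3.3886 kg m².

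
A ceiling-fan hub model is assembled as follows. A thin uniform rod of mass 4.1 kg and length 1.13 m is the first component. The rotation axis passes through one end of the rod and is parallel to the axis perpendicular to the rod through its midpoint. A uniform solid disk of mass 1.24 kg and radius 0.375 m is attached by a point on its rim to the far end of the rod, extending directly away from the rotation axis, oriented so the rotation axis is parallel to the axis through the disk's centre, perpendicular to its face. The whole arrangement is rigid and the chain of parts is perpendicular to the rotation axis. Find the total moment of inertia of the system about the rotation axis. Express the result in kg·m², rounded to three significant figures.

Thin rod: I_cm = (1/12)ML² = (1/12)(4.1)(1.13)² = 0.43627 kg·m²; centre at d = 0.565 m, so the parallel axis theorem gives I = 0.43627 + (4.1)(0.565)² = 1.7451 kg·m².
Solid disk: I_cm = (1/2)MR² = (1/2)(1.24)(0.375)² = 0.087188 kg·m²; centre at d = 0.565 + 0.565 + 0.375 = 1.505 m, so the parallel axis theorem gives I = 0.087188 + (1.24)(1.505)² = 2.8958 kg·m².
Total I = 1.7451 + 2.8958 = 4.6409 kg·m².

4.64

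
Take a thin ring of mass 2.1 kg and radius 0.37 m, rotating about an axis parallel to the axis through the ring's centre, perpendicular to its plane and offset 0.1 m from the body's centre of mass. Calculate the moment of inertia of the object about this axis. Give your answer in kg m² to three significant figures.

0.308

I_cm = MR² = (2.1)(0.37)² = 0.28749 kg m²; centre at d = 0.1 m, so the parallel axis theorem gives I = 0.28749 + (2.1)(0.1)² = 0.30849 kg m².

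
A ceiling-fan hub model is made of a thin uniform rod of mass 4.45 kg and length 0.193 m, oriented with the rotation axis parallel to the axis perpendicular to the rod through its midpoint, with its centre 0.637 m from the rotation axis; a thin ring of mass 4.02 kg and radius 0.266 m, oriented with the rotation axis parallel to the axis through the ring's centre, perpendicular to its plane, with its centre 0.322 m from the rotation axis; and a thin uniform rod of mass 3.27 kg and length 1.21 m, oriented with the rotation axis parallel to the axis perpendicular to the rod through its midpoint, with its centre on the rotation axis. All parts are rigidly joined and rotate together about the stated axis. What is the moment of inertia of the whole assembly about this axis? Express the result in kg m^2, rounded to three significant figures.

Thin rod: I_cm = (1/12)ML² = (1/12)(4.45)(0.193)² = 0.013813 kg m^2; centre at d = 0.637 m, so the parallel axis theorem gives I = 0.013813 + (4.45)(0.637)² = 1.8195 kg m^2.
Thin ring: I_cm = MR² = (4.02)(0.266)² = 0.28444 kg m^2; centre at d = 0.322 m, so the parallel axis theorem gives I = 0.28444 + (4.02)(0.322)² = 0.70125 kg m^2.
Thin rod: I_cm = (1/12)ML² = (1/12)(3.27)(1.21)² = 0.39897 kg m^2; axis through the centre, so I = 0.39897 kg m^2.
Total I = 1.8195 + 0.70125 + 0.39897 = 2.9197 kg m^2.

2.92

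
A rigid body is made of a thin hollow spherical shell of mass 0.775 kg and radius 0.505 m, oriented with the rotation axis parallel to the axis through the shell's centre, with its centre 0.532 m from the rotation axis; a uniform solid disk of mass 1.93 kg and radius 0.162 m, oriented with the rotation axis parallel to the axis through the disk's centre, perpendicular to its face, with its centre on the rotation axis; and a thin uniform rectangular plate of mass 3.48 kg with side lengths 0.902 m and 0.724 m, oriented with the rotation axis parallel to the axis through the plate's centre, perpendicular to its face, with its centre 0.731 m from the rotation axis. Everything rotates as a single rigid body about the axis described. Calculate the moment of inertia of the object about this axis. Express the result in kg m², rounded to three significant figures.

2.62

Spherical shell: I_cm = (2/3)MR² = (2/3)(0.775)(0.505)² = 0.13176 kg m²; centre at d = 0.532 m, so I = I_cm + Md² gives I = 0.13176 + (0.775)(0.532)² = 0.35111 kg m².
Solid disk: I_cm = (1/2)MR² = (1/2)(1.93)(0.162)² = 0.025325 kg m²; axis through the centre, so I = 0.025325 kg m².
Rectangular plate: I_cm = (1/12)M(a²+b²) = (1/12)(3.48)[(0.902)² + (0.724)²] = 0.38796 kg m²; centre at d = 0.731 m, so I = I_cm + Md² gives I = 0.38796 + (3.48)(0.731)² = 2.2475 kg m².
Total I = 0.35111 + 0.025325 + 2.2475 = 2.624 kg m².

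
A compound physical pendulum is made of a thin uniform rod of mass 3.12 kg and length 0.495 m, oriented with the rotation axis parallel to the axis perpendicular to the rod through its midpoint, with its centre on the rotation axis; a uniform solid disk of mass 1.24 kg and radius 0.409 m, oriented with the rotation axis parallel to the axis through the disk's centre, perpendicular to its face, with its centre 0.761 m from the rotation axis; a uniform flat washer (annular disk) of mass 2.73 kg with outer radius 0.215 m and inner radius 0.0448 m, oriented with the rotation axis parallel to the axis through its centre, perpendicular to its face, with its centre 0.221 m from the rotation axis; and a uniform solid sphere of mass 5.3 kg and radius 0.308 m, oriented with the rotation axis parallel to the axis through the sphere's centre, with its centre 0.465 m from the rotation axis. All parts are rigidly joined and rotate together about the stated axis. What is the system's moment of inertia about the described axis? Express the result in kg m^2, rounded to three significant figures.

Thin rod: I_cm = (1/12)ML² = (1/12)(3.12)(0.495)² = 0.063706 kg m^2; axis through the centre, so I = 0.063706 kg m^2.
Solid disk: I_cm = (1/2)MR² = (1/2)(1.24)(0.409)² = 0.10371 kg m^2; centre at d = 0.761 m, so the parallel axis theorem gives I = 0.10371 + (1.24)(0.761)² = 0.82182 kg m^2.
Annular disk: I_cm = (1/2)M(R²+r²) = (1/2)(2.73)[(0.215)² + (0.0448)²] = 0.065837 kg m^2; centre at d = 0.221 m, so the parallel axis theorem gives I = 0.065837 + (2.73)(0.221)² = 0.19917 kg m^2.
Solid sphere: I_cm = (2/5)MR² = (2/5)(5.3)(0.308)² = 0.20111 kg m^2; centre at d = 0.465 m, so the parallel axis theorem gives I = 0.20111 + (5.3)(0.465)² = 1.3471 kg m^2.
Total I = 0.063706 + 0.82182 + 0.19917 + 1.3471 = 2.4318 kg m^2.

2.43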